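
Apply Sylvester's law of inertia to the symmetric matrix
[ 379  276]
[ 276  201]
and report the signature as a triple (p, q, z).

step 0: pivot 379 → sign +
step 1: pivot 3/379 → sign +
signature = (2, 0, 0)

Answer: (2, 0, 0)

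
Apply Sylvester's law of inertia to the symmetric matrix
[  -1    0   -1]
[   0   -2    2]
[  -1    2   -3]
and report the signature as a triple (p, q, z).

Answer: (0, 2, 1)

Derivation:
step 0: pivot -1 → sign −
step 1: pivot -2 → sign −
step 2: row/col 2 already zero → sign 0
signature = (0, 2, 1)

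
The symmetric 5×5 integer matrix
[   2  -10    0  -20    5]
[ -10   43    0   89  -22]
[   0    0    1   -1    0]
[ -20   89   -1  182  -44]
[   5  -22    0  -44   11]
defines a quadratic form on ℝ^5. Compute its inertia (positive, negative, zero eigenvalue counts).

step 0: pivot 2 → sign +
step 1: pivot -7 → sign −
step 2: pivot 1 → sign +
step 3: pivot -12/7 → sign −
step 4: pivot 3/4 → sign +
signature = (3, 2, 0)

Answer: (3, 2, 0)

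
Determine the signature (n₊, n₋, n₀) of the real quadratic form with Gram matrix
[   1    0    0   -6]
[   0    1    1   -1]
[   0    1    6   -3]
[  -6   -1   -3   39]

step 0: pivot 1 → sign +
step 1: pivot 1 → sign +
step 2: pivot 5 → sign +
step 3: pivot 6/5 → sign +
signature = (4, 0, 0)

Answer: (4, 0, 0)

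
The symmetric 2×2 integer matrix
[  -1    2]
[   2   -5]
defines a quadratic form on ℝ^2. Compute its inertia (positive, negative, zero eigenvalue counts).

step 0: pivot -1 → sign −
step 1: pivot -1 → sign −
signature = (0, 2, 0)

Answer: (0, 2, 0)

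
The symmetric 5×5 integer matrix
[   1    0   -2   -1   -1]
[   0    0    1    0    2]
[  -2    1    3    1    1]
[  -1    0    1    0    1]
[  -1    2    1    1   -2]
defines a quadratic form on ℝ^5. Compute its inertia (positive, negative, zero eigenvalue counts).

Answer: (3, 2, 0)

Derivation:
step 0: pivot 1 → sign +
step 1: pivot -1 → sign −
step 2: pivot 1 → sign +
step 3: pivot -1 → sign −
step 4: pivot 1 → sign +
signature = (3, 2, 0)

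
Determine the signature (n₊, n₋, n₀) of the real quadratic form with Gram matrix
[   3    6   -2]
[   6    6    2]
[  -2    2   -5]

step 0: pivot 3 → sign +
step 1: pivot -6 → sign −
step 2: pivot -1/3 → sign −
signature = (1, 2, 0)

Answer: (1, 2, 0)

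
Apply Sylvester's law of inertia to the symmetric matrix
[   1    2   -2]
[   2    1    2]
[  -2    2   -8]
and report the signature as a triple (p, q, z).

step 0: pivot 1 → sign +
step 1: pivot -3 → sign −
step 2: row/col 2 already zero → sign 0
signature = (1, 1, 1)

Answer: (1, 1, 1)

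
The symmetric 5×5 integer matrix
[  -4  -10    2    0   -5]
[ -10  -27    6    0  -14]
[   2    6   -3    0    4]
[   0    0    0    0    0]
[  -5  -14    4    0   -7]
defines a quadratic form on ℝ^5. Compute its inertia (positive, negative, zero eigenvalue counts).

Answer: (1, 3, 1)

Derivation:
step 0: pivot -4 → sign −
step 1: pivot -2 → sign −
step 2: pivot -3/2 → sign −
step 3: pivot 3/4 → sign +
step 4: row/col 4 already zero → sign 0
signature = (1, 3, 1)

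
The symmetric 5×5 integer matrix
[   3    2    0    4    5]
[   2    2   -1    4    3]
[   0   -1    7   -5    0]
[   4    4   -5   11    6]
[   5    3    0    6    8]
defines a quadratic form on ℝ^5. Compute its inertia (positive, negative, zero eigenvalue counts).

step 0: pivot 3 → sign +
step 1: pivot 2/3 → sign +
step 2: pivot 11/2 → sign +
step 3: pivot 15/11 → sign +
step 4: pivot -3/5 → sign −
signature = (4, 1, 0)

Answer: (4, 1, 0)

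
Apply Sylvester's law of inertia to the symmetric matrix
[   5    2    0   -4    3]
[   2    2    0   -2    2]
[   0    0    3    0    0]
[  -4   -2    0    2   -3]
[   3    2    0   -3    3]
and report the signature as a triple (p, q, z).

Answer: (4, 1, 0)

Derivation:
step 0: pivot 5 → sign +
step 1: pivot 6/5 → sign +
step 2: pivot 3 → sign +
step 3: pivot -4/3 → sign −
step 4: pivot 3/4 → sign +
signature = (4, 1, 0)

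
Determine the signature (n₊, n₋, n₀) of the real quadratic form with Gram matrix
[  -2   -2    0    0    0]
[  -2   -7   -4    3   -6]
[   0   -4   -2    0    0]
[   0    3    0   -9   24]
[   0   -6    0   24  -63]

step 0: pivot -2 → sign −
step 1: pivot -5 → sign −
step 2: pivot 6/5 → sign +
step 3: pivot -12 → sign −
step 4: row/col 4 already zero → sign 0
signature = (1, 3, 1)

Answer: (1, 3, 1)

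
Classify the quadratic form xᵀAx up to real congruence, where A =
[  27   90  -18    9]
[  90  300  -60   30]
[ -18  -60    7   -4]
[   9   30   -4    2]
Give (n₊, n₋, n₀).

Answer: (1, 2, 1)

Derivation:
step 0: pivot 27 → sign +
step 1: pivot -5 → sign −
step 2: pivot -1/5 → sign −
step 3: row/col 3 already zero → sign 0
signature = (1, 2, 1)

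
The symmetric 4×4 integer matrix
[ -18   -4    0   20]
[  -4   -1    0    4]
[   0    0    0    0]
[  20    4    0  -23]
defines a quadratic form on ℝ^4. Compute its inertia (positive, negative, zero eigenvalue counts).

step 0: pivot -18 → sign −
step 1: pivot -1/9 → sign −
step 2: pivot 1 → sign +
step 3: row/col 3 already zero → sign 0
signature = (1, 2, 1)

Answer: (1, 2, 1)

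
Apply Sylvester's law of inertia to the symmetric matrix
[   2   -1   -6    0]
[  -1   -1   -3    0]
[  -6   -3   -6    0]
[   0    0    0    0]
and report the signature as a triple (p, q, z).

Answer: (1, 1, 2)

Derivation:
step 0: pivot 2 → sign +
step 1: pivot -3/2 → sign −
step 2: row/col 2 already zero → sign 0
step 3: row/col 3 already zero → sign 0
signature = (1, 1, 2)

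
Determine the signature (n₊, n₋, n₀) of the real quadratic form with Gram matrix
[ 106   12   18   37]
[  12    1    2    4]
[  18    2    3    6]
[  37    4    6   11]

step 0: pivot 106 → sign +
step 1: pivot -19/53 → sign −
step 2: pivot -1/19 → sign −
step 3: pivot -1/2 → sign −
signature = (1, 3, 0)

Answer: (1, 3, 0)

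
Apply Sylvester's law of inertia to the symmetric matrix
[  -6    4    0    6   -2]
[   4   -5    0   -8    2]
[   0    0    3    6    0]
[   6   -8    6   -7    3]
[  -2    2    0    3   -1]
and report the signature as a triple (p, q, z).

Answer: (1, 4, 0)

Derivation:
step 0: pivot -6 → sign −
step 1: pivot -7/3 → sign −
step 2: pivot 3 → sign +
step 3: pivot -43/7 → sign −
step 4: pivot -6/43 → sign −
signature = (1, 4, 0)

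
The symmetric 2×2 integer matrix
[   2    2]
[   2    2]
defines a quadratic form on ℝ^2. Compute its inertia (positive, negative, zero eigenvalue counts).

step 0: pivot 2 → sign +
step 1: row/col 1 already zero → sign 0
signature = (1, 0, 1)

Answer: (1, 0, 1)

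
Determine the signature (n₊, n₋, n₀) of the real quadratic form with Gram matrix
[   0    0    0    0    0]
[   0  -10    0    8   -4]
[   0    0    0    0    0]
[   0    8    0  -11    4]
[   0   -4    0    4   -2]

step 0: pivot -10 → sign −
step 1: pivot -23/5 → sign −
step 2: pivot -6/23 → sign −
step 3: row/col 3 already zero → sign 0
step 4: row/col 4 already zero → sign 0
signature = (0, 3, 2)

Answer: (0, 3, 2)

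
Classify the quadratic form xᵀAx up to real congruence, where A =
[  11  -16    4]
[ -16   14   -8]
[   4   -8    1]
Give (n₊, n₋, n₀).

Answer: (2, 1, 0)

Derivation:
step 0: pivot 11 → sign +
step 1: pivot -102/11 → sign −
step 2: pivot 1/17 → sign +
signature = (2, 1, 0)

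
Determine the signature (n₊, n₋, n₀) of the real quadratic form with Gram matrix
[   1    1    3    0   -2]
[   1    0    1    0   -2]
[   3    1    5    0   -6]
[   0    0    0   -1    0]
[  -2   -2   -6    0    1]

Answer: (1, 3, 1)

Derivation:
step 0: pivot 1 → sign +
step 1: pivot -1 → sign −
step 2: pivot -1 → sign −
step 3: pivot -3 → sign −
step 4: row/col 4 already zero → sign 0
signature = (1, 3, 1)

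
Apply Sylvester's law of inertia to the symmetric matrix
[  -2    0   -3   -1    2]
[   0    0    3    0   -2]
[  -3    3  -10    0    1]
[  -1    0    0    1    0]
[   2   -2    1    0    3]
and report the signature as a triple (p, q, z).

step 0: pivot -2 → sign −
step 1: pivot -11/2 → sign −
step 2: pivot 18/11 → sign +
step 3: pivot 3/2 → sign +
step 4: pivot -1/9 → sign −
signature = (2, 3, 0)

Answer: (2, 3, 0)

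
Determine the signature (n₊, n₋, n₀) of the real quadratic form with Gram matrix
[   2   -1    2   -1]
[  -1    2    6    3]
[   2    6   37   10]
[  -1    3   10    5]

Answer: (4, 0, 0)

Derivation:
step 0: pivot 2 → sign +
step 1: pivot 3/2 → sign +
step 2: pivot 7/3 → sign +
step 3: pivot 1/7 → sign +
signature = (4, 0, 0)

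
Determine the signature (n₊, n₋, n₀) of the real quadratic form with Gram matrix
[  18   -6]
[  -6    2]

step 0: pivot 18 → sign +
step 1: row/col 1 already zero → sign 0
signature = (1, 0, 1)

Answer: (1, 0, 1)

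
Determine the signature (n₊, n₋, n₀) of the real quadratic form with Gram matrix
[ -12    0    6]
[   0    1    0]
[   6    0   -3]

step 0: pivot -12 → sign −
step 1: pivot 1 → sign +
step 2: row/col 2 already zero → sign 0
signature = (1, 1, 1)

Answer: (1, 1, 1)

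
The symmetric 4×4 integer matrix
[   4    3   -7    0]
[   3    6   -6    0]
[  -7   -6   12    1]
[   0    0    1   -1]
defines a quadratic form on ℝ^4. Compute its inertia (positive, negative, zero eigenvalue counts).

step 0: pivot 4 → sign +
step 1: pivot 15/4 → sign +
step 2: pivot -2/5 → sign −
step 3: pivot 3/2 → sign +
signature = (3, 1, 0)

Answer: (3, 1, 0)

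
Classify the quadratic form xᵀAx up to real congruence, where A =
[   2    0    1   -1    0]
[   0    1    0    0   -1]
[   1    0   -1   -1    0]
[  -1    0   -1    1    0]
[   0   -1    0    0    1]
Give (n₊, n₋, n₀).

Answer: (3, 1, 1)

Derivation:
step 0: pivot 2 → sign +
step 1: pivot 1 → sign +
step 2: pivot -3/2 → sign −
step 3: pivot 2/3 → sign +
step 4: row/col 4 already zero → sign 0
signature = (3, 1, 1)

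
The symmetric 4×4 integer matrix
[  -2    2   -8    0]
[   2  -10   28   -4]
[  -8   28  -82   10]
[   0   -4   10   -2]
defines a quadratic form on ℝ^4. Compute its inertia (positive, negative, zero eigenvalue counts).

step 0: pivot -2 → sign −
step 1: pivot -8 → sign −
step 2: row/col 2 already zero → sign 0
step 3: row/col 3 already zero → sign 0
signature = (0, 2, 2)

Answer: (0, 2, 2)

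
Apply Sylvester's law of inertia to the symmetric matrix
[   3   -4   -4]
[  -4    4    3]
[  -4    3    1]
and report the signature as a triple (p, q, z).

Answer: (1, 2, 0)

Derivation:
step 0: pivot 3 → sign +
step 1: pivot -4/3 → sign −
step 2: pivot -1/4 → sign −
signature = (1, 2, 0)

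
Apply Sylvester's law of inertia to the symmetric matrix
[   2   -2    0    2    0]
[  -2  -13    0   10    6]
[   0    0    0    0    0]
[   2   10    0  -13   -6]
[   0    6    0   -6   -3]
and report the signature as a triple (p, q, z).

Answer: (1, 3, 1)

Derivation:
step 0: pivot 2 → sign +
step 1: pivot -15 → sign −
step 2: pivot -27/5 → sign −
step 3: pivot -1/3 → sign −
step 4: row/col 4 already zero → sign 0
signature = (1, 3, 1)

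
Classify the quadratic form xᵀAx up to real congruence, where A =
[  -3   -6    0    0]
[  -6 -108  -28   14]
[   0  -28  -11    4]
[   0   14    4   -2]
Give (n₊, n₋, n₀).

Answer: (1, 3, 0)

Derivation:
step 0: pivot -3 → sign −
step 1: pivot -96 → sign −
step 2: pivot -17/6 → sign −
step 3: pivot 3/68 → sign +
signature = (1, 3, 0)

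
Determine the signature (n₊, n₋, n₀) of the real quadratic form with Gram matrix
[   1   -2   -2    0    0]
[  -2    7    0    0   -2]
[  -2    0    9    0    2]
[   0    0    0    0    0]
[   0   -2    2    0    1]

Answer: (3, 1, 1)

Derivation:
step 0: pivot 1 → sign +
step 1: pivot 3 → sign +
step 2: pivot -1/3 → sign −
step 3: pivot 1 → sign +
step 4: row/col 4 already zero → sign 0
signature = (3, 1, 1)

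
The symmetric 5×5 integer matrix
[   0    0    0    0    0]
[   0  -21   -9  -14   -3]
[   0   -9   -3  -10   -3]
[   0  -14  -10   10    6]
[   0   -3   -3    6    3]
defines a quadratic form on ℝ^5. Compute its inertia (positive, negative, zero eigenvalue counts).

step 0: pivot -21 → sign −
step 1: pivot 6/7 → sign +
step 2: pivot 2/3 → sign +
step 3: row/col 3 already zero → sign 0
step 4: row/col 4 already zero → sign 0
signature = (2, 1, 2)

Answer: (2, 1, 2)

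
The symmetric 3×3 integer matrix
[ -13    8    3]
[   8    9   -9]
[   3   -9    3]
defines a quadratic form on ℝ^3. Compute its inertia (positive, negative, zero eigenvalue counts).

Answer: (2, 1, 0)

Derivation:
step 0: pivot -13 → sign −
step 1: pivot 181/13 → sign +
step 2: pivot 3/181 → sign +
signature = (2, 1, 0)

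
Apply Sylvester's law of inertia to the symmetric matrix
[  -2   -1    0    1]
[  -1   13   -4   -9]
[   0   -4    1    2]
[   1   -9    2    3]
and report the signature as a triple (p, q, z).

step 0: pivot -2 → sign −
step 1: pivot 27/2 → sign +
step 2: pivot -5/27 → sign −
step 3: pivot 2/5 → sign +
signature = (2, 2, 0)

Answer: (2, 2, 0)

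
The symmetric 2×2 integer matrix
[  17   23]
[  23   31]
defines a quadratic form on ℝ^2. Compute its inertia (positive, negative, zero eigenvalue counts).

Answer: (1, 1, 0)

Derivation:
step 0: pivot 17 → sign +
step 1: pivot -2/17 → sign −
signature = (1, 1, 0)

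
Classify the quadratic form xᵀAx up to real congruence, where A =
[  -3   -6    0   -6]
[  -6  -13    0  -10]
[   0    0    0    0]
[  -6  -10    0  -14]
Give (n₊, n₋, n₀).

Answer: (1, 2, 1)

Derivation:
step 0: pivot -3 → sign −
step 1: pivot -1 → sign −
step 2: pivot 2 → sign +
step 3: row/col 3 already zero → sign 0
signature = (1, 2, 1)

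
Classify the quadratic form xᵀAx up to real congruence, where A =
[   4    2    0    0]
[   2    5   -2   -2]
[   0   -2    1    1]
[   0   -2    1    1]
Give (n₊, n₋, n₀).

Answer: (2, 0, 2)

Derivation:
step 0: pivot 4 → sign +
step 1: pivot 4 → sign +
step 2: row/col 2 already zero → sign 0
step 3: row/col 3 already zero → sign 0
signature = (2, 0, 2)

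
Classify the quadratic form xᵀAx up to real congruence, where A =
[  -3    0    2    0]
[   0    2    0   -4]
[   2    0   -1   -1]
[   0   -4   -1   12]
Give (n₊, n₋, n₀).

Answer: (3, 1, 0)

Derivation:
step 0: pivot -3 → sign −
step 1: pivot 2 → sign +
step 2: pivot 1/3 → sign +
step 3: pivot 1 → sign +
signature = (3, 1, 0)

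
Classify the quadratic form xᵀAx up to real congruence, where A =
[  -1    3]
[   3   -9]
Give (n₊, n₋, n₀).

step 0: pivot -1 → sign −
step 1: row/col 1 already zero → sign 0
signature = (0, 1, 1)

Answer: (0, 1, 1)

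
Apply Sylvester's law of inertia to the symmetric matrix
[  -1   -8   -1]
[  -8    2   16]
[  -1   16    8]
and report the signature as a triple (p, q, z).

step 0: pivot -1 → sign −
step 1: pivot 66 → sign +
step 2: pivot 3/11 → sign +
signature = (2, 1, 0)

Answer: (2, 1, 0)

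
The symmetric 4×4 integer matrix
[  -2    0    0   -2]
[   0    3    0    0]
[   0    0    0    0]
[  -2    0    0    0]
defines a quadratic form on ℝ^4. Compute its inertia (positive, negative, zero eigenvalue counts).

Answer: (2, 1, 1)

Derivation:
step 0: pivot -2 → sign −
step 1: pivot 3 → sign +
step 2: pivot 2 → sign +
step 3: row/col 3 already zero → sign 0
signature = (2, 1, 1)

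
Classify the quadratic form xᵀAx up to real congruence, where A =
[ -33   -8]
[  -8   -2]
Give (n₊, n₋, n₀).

Answer: (0, 2, 0)

Derivation:
step 0: pivot -33 → sign −
step 1: pivot -2/33 → sign −
signature = (0, 2, 0)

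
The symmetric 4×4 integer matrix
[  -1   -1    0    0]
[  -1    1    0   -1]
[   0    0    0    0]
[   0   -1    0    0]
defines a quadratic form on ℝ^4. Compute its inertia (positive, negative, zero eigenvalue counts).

Answer: (1, 2, 1)

Derivation:
step 0: pivot -1 → sign −
step 1: pivot 2 → sign +
step 2: pivot -1/2 → sign −
step 3: row/col 3 already zero → sign 0
signature = (1, 2, 1)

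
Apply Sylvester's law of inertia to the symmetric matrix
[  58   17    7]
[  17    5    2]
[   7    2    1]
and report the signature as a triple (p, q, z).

Answer: (2, 0, 1)

Derivation:
step 0: pivot 58 → sign +
step 1: pivot 1/58 → sign +
step 2: row/col 2 already zero → sign 0
signature = (2, 0, 1)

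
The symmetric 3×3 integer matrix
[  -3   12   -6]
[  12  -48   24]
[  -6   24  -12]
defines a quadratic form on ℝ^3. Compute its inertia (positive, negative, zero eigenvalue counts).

step 0: pivot -3 → sign −
step 1: row/col 1 already zero → sign 0
step 2: row/col 2 already zero → sign 0
signature = (0, 1, 2)

Answer: (0, 1, 2)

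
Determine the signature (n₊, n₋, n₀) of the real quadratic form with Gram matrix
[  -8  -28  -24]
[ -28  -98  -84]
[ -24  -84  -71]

Answer: (1, 1, 1)

Derivation:
step 0: pivot -8 → sign −
step 1: pivot 1 → sign +
step 2: row/col 2 already zero → sign 0
signature = (1, 1, 1)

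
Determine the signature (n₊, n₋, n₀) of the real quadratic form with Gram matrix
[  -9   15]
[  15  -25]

step 0: pivot -9 → sign −
step 1: row/col 1 already zero → sign 0
signature = (0, 1, 1)

Answer: (0, 1, 1)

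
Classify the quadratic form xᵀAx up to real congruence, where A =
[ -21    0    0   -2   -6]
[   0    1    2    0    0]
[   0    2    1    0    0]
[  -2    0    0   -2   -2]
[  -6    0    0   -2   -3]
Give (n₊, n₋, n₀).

Answer: (1, 4, 0)

Derivation:
step 0: pivot -21 → sign −
step 1: pivot 1 → sign +
step 2: pivot -3 → sign −
step 3: pivot -38/21 → sign −
step 4: pivot -3/19 → sign −
signature = (1, 4, 0)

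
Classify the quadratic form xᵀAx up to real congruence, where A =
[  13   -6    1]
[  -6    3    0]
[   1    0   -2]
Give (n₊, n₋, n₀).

step 0: pivot 13 → sign +
step 1: pivot 3/13 → sign +
step 2: pivot -3 → sign −
signature = (2, 1, 0)

Answer: (2, 1, 0)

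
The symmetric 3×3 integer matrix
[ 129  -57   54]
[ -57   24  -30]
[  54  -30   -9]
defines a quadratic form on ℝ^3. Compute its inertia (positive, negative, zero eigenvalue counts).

step 0: pivot 129 → sign +
step 1: pivot -51/43 → sign −
step 2: pivot 3/17 → sign +
signature = (2, 1, 0)

Answer: (2, 1, 0)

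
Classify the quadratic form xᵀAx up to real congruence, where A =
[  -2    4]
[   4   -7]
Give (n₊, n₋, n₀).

Answer: (1, 1, 0)

Derivation:
step 0: pivot -2 → sign −
step 1: pivot 1 → sign +
signature = (1, 1, 0)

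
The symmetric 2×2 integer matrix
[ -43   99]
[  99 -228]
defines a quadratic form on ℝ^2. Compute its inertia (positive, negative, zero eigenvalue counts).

step 0: pivot -43 → sign −
step 1: pivot -3/43 → sign −
signature = (0, 2, 0)

Answer: (0, 2, 0)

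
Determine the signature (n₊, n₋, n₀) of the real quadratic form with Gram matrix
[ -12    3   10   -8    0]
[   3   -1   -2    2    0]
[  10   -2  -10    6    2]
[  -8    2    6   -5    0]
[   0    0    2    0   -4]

step 0: pivot -12 → sign −
step 1: pivot -1/4 → sign −
step 2: pivot -2/3 → sign −
step 3: pivot 1 → sign +
step 4: pivot -2 → sign −
signature = (1, 4, 0)

Answer: (1, 4, 0)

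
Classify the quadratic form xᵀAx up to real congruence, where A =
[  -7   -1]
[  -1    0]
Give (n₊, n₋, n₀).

step 0: pivot -7 → sign −
step 1: pivot 1/7 → sign +
signature = (1, 1, 0)

Answer: (1, 1, 0)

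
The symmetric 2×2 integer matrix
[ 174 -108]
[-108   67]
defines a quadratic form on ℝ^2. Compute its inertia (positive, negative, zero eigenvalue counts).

step 0: pivot 174 → sign +
step 1: pivot -1/29 → sign −
signature = (1, 1, 0)

Answer: (1, 1, 0)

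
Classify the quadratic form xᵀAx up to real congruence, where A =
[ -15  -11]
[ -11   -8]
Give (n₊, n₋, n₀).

Answer: (1, 1, 0)

Derivation:
step 0: pivot -15 → sign −
step 1: pivot 1/15 → sign +
signature = (1, 1, 0)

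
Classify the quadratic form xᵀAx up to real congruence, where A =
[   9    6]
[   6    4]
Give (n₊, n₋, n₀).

step 0: pivot 9 → sign +
step 1: row/col 1 already zero → sign 0
signature = (1, 0, 1)

Answer: (1, 0, 1)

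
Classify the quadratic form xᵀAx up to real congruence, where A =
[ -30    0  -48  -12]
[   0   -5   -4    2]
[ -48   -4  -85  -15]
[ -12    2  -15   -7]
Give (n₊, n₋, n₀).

Answer: (0, 4, 0)

Derivation:
step 0: pivot -30 → sign −
step 1: pivot -5 → sign −
step 2: pivot -5 → sign −
step 3: pivot -6/125 → sign −
signature = (0, 4, 0)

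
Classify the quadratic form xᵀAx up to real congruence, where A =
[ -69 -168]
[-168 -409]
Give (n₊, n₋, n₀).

step 0: pivot -69 → sign −
step 1: pivot 1/23 → sign +
signature = (1, 1, 0)

Answer: (1, 1, 0)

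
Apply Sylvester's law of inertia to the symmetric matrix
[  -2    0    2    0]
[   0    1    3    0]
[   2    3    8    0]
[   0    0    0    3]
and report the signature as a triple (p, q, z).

Answer: (3, 1, 0)

Derivation:
step 0: pivot -2 → sign −
step 1: pivot 1 → sign +
step 2: pivot 1 → sign +
step 3: pivot 3 → sign +
signature = (3, 1, 0)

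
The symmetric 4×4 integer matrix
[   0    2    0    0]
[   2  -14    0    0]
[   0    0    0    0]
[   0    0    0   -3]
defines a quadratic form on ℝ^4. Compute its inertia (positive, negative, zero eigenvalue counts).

Answer: (1, 2, 1)

Derivation:
step 0: pivot -14 → sign −
step 1: pivot 2/7 → sign +
step 2: pivot -3 → sign −
step 3: row/col 3 already zero → sign 0
signature = (1, 2, 1)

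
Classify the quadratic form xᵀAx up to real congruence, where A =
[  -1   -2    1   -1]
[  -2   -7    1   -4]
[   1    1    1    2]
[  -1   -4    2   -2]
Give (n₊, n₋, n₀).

step 0: pivot -1 → sign −
step 1: pivot -3 → sign −
step 2: pivot 7/3 → sign +
step 3: pivot -6/7 → sign −
signature = (1, 3, 0)

Answer: (1, 3, 0)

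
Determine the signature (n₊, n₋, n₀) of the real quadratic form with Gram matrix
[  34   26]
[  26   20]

step 0: pivot 34 → sign +
step 1: pivot 2/17 → sign +
signature = (2, 0, 0)

Answer: (2, 0, 0)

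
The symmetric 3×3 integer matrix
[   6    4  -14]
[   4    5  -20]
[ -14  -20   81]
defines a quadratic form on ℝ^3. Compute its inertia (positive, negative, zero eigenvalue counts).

step 0: pivot 6 → sign +
step 1: pivot 7/3 → sign +
step 2: pivot -3/7 → sign −
signature = (2, 1, 0)

Answer: (2, 1, 0)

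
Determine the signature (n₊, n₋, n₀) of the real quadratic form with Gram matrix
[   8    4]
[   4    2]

Answer: (1, 0, 1)

Derivation:
step 0: pivot 8 → sign +
step 1: row/col 1 already zero → sign 0
signature = (1, 0, 1)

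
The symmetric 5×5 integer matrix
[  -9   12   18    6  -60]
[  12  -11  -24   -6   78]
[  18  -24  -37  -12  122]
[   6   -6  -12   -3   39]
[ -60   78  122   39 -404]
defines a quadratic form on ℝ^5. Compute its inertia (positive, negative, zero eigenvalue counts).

step 0: pivot -9 → sign −
step 1: pivot 5 → sign +
step 2: pivot -1 → sign −
step 3: pivot 1/5 → sign +
step 4: pivot -1 → sign −
signature = (2, 3, 0)

Answer: (2, 3, 0)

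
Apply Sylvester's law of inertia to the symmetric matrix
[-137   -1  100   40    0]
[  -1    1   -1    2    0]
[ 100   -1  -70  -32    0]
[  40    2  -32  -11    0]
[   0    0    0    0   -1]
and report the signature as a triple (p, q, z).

Answer: (2, 3, 0)

Derivation:
step 0: pivot -137 → sign −
step 1: pivot 138/137 → sign +
step 2: pivot 1/46 → sign +
step 3: pivot -3 → sign −
step 4: pivot -1 → sign −
signature = (2, 3, 0)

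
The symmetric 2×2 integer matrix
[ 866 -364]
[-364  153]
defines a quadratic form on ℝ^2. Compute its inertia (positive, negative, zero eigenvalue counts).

step 0: pivot 866 → sign +
step 1: pivot 1/433 → sign +
signature = (2, 0, 0)

Answer: (2, 0, 0)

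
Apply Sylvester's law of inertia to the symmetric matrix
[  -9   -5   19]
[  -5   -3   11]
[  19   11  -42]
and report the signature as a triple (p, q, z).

step 0: pivot -9 → sign −
step 1: pivot -2/9 → sign −
step 2: pivot -1 → sign −
signature = (0, 3, 0)

Answer: (0, 3, 0)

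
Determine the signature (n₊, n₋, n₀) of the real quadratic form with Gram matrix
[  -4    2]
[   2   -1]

step 0: pivot -4 → sign −
step 1: row/col 1 already zero → sign 0
signature = (0, 1, 1)

Answer: (0, 1, 1)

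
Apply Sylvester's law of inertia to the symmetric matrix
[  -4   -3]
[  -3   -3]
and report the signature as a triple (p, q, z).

Answer: (0, 2, 0)

Derivation:
step 0: pivot -4 → sign −
step 1: pivot -3/4 → sign −
signature = (0, 2, 0)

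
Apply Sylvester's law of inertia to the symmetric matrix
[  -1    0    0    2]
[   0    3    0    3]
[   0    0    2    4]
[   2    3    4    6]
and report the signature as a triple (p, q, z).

step 0: pivot -1 → sign −
step 1: pivot 3 → sign +
step 2: pivot 2 → sign +
step 3: pivot -1 → sign −
signature = (2, 2, 0)

Answer: (2, 2, 0)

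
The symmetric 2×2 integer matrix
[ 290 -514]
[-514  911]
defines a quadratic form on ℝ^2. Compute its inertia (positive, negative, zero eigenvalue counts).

Answer: (1, 1, 0)

Derivation:
step 0: pivot 290 → sign +
step 1: pivot -3/145 → sign −
signature = (1, 1, 0)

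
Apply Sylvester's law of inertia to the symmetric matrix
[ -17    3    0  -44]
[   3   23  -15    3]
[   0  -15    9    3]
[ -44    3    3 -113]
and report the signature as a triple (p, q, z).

step 0: pivot -17 → sign −
step 1: pivot 400/17 → sign +
step 2: pivot -9/16 → sign −
step 3: pivot -2/25 → sign −
signature = (1, 3, 0)

Answer: (1, 3, 0)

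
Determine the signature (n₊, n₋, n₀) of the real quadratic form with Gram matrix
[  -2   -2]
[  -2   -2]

Answer: (0, 1, 1)

Derivation:
step 0: pivot -2 → sign −
step 1: row/col 1 already zero → sign 0
signature = (0, 1, 1)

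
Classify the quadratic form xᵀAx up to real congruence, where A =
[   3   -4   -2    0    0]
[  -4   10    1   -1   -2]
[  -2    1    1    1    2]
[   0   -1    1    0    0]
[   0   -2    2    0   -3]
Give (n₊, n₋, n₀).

step 0: pivot 3 → sign +
step 1: pivot 14/3 → sign +
step 2: pivot -13/14 → sign −
step 3: pivot 3/13 → sign +
step 4: pivot -3 → sign −
signature = (3, 2, 0)

Answer: (3, 2, 0)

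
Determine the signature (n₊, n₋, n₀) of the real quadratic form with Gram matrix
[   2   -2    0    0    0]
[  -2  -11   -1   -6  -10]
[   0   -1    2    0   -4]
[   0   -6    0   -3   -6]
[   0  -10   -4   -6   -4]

step 0: pivot 2 → sign +
step 1: pivot -13 → sign −
step 2: pivot 27/13 → sign +
step 3: pivot -1/3 → sign −
step 4: row/col 4 already zero → sign 0
signature = (2, 2, 1)

Answer: (2, 2, 1)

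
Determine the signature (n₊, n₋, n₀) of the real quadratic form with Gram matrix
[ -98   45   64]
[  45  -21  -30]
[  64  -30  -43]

step 0: pivot -98 → sign −
step 1: pivot -33/98 → sign −
step 2: pivot -1/11 → sign −
signature = (0, 3, 0)

Answer: (0, 3, 0)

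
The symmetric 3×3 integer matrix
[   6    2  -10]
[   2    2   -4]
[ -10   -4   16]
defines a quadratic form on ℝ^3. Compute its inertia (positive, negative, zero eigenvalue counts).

Answer: (2, 1, 0)

Derivation:
step 0: pivot 6 → sign +
step 1: pivot 4/3 → sign +
step 2: pivot -1 → sign −
signature = (2, 1, 0)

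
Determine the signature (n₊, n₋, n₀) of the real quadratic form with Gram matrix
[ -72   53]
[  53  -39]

Answer: (1, 1, 0)

Derivation:
step 0: pivot -72 → sign −
step 1: pivot 1/72 → sign +
signature = (1, 1, 0)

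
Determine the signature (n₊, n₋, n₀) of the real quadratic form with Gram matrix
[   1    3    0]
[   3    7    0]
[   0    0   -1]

step 0: pivot 1 → sign +
step 1: pivot -2 → sign −
step 2: pivot -1 → sign −
signature = (1, 2, 0)

Answer: (1, 2, 0)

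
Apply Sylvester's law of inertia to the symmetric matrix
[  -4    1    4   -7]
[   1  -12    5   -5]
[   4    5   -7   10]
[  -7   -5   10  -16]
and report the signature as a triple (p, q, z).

Answer: (1, 3, 0)

Derivation:
step 0: pivot -4 → sign −
step 1: pivot -47/4 → sign −
step 2: pivot 3/47 → sign +
step 3: pivot -3 → sign −
signature = (1, 3, 0)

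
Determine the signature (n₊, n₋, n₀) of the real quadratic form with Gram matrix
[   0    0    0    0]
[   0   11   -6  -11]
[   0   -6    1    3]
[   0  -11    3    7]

step 0: pivot 11 → sign +
step 1: pivot -25/11 → sign −
step 2: pivot -1/25 → sign −
step 3: row/col 3 already zero → sign 0
signature = (1, 2, 1)

Answer: (1, 2, 1)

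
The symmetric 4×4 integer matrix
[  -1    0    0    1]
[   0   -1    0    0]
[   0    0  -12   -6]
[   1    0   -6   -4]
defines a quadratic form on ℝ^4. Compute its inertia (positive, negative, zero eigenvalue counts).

Answer: (0, 3, 1)

Derivation:
step 0: pivot -1 → sign −
step 1: pivot -1 → sign −
step 2: pivot -12 → sign −
step 3: row/col 3 already zero → sign 0
signature = (0, 3, 1)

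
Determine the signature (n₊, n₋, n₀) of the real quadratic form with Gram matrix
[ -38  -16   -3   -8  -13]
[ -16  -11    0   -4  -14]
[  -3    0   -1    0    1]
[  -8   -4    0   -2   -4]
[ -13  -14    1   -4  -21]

Answer: (1, 3, 1)

Derivation:
step 0: pivot -38 → sign −
step 1: pivot -81/19 → sign −
step 2: pivot -7/18 → sign −
step 3: pivot 2/7 → sign +
step 4: row/col 4 already zero → sign 0
signature = (1, 3, 1)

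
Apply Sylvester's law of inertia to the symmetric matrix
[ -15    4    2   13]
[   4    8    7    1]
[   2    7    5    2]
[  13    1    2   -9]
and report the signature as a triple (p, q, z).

step 0: pivot -15 → sign −
step 1: pivot 136/15 → sign +
step 2: pivot -135/136 → sign −
step 3: pivot 1/15 → sign +
signature = (2, 2, 0)

Answer: (2, 2, 0)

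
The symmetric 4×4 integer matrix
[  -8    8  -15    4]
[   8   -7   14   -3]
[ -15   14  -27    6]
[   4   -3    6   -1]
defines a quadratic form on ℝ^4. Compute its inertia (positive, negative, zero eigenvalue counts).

Answer: (2, 2, 0)

Derivation:
step 0: pivot -8 → sign −
step 1: pivot 1 → sign +
step 2: pivot 1/8 → sign +
step 3: pivot -2 → sign −
signature = (2, 2, 0)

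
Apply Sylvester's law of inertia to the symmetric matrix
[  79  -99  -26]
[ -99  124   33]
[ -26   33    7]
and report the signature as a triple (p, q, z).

Answer: (2, 1, 0)

Derivation:
step 0: pivot 79 → sign +
step 1: pivot -5/79 → sign −
step 2: pivot 6/5 → sign +
signature = (2, 1, 0)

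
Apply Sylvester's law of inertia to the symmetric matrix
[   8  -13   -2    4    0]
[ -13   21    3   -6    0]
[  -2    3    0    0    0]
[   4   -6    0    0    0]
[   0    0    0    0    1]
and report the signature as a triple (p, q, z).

step 0: pivot 8 → sign +
step 1: pivot -1/8 → sign −
step 2: pivot 1 → sign +
step 3: row/col 3 already zero → sign 0
step 4: row/col 4 already zero → sign 0
signature = (2, 1, 2)

Answer: (2, 1, 2)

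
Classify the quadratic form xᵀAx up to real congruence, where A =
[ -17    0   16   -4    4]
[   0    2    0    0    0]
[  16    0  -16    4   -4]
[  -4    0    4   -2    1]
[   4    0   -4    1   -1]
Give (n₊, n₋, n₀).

Answer: (1, 3, 1)

Derivation:
step 0: pivot -17 → sign −
step 1: pivot 2 → sign +
step 2: pivot -16/17 → sign −
step 3: pivot -1 → sign −
step 4: row/col 4 already zero → sign 0
signature = (1, 3, 1)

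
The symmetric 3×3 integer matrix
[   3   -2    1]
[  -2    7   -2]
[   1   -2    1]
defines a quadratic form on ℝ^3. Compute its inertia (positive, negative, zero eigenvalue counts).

Answer: (3, 0, 0)

Derivation:
step 0: pivot 3 → sign +
step 1: pivot 17/3 → sign +
step 2: pivot 6/17 → sign +
signature = (3, 0, 0)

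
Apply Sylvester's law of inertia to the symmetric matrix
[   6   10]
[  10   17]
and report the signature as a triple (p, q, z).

Answer: (2, 0, 0)

Derivation:
step 0: pivot 6 → sign +
step 1: pivot 1/3 → sign +
signature = (2, 0, 0)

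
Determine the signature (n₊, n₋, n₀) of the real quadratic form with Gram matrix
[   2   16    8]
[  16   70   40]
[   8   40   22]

step 0: pivot 2 → sign +
step 1: pivot -58 → sign −
step 2: pivot -2/29 → sign −
signature = (1, 2, 0)

Answer: (1, 2, 0)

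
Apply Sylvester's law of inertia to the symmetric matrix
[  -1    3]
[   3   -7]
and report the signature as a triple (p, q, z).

Answer: (1, 1, 0)

Derivation:
step 0: pivot -1 → sign −
step 1: pivot 2 → sign +
signature = (1, 1, 0)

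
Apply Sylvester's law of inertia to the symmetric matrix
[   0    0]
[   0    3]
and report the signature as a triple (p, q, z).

Answer: (1, 0, 1)

Derivation:
step 0: pivot 3 → sign +
step 1: row/col 1 already zero → sign 0
signature = (1, 0, 1)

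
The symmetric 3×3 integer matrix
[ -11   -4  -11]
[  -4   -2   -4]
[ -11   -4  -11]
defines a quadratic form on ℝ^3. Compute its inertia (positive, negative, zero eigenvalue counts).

step 0: pivot -11 → sign −
step 1: pivot -6/11 → sign −
step 2: row/col 2 already zero → sign 0
signature = (0, 2, 1)

Answer: (0, 2, 1)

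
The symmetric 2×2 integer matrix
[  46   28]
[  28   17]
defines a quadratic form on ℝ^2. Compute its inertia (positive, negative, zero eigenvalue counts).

step 0: pivot 46 → sign +
step 1: pivot -1/23 → sign −
signature = (1, 1, 0)

Answer: (1, 1, 0)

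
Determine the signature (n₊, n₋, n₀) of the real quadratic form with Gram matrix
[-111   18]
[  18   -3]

step 0: pivot -111 → sign −
step 1: pivot -3/37 → sign −
signature = (0, 2, 0)

Answer: (0, 2, 0)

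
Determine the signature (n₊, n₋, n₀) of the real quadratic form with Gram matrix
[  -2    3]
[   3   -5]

step 0: pivot -2 → sign −
step 1: pivot -1/2 → sign −
signature = (0, 2, 0)

Answer: (0, 2, 0)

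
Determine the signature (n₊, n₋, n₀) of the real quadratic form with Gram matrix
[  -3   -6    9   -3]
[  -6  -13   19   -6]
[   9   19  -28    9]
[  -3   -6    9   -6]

step 0: pivot -3 → sign −
step 1: pivot -1 → sign −
step 2: pivot -3 → sign −
step 3: row/col 3 already zero → sign 0
signature = (0, 3, 1)

Answer: (0, 3, 1)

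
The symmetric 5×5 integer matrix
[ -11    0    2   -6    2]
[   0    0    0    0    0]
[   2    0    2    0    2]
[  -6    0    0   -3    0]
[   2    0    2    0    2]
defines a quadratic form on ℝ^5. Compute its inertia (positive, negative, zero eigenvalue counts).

step 0: pivot -11 → sign −
step 1: pivot 26/11 → sign +
step 2: pivot -3/13 → sign −
step 3: row/col 3 already zero → sign 0
step 4: row/col 4 already zero → sign 0
signature = (1, 2, 2)

Answer: (1, 2, 2)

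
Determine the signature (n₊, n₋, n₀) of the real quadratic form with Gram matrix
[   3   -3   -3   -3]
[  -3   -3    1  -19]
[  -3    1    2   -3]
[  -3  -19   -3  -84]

step 0: pivot 3 → sign +
step 1: pivot -6 → sign −
step 2: pivot -1/3 → sign −
step 3: pivot -1 → sign −
signature = (1, 3, 0)

Answer: (1, 3, 0)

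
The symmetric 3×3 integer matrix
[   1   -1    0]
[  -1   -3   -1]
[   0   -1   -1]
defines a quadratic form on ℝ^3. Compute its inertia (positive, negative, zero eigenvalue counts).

step 0: pivot 1 → sign +
step 1: pivot -4 → sign −
step 2: pivot -3/4 → sign −
signature = (1, 2, 0)

Answer: (1, 2, 0)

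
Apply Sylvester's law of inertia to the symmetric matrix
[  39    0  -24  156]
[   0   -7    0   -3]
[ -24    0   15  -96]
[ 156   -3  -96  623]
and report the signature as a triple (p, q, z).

step 0: pivot 39 → sign +
step 1: pivot -7 → sign −
step 2: pivot 3/13 → sign +
step 3: pivot 2/7 → sign +
signature = (3, 1, 0)

Answer: (3, 1, 0)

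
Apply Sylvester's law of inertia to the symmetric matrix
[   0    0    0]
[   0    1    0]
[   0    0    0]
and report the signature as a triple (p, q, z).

step 0: pivot 1 → sign +
step 1: row/col 1 already zero → sign 0
step 2: row/col 2 already zero → sign 0
signature = (1, 0, 2)

Answer: (1, 0, 2)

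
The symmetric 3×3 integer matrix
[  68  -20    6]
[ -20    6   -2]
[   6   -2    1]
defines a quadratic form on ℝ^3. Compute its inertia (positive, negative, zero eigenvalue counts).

Answer: (2, 0, 1)

Derivation:
step 0: pivot 68 → sign +
step 1: pivot 2/17 → sign +
step 2: row/col 2 already zero → sign 0
signature = (2, 0, 1)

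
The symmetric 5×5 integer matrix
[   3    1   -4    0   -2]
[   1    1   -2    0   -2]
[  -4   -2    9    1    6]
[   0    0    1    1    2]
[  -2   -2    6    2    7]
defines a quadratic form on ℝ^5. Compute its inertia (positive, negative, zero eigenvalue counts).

Answer: (4, 1, 0)

Derivation:
step 0: pivot 3 → sign +
step 1: pivot 2/3 → sign +
step 2: pivot 3 → sign +
step 3: pivot 2/3 → sign +
step 4: pivot -1 → sign −
signature = (4, 1, 0)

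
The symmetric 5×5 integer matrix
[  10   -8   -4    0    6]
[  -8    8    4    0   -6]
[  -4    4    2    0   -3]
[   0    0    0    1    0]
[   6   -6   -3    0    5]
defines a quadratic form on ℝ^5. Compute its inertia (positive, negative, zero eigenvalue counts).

Answer: (4, 0, 1)

Derivation:
step 0: pivot 10 → sign +
step 1: pivot 8/5 → sign +
step 2: pivot 1 → sign +
step 3: pivot 1/2 → sign +
step 4: row/col 4 already zero → sign 0
signature = (4, 0, 1)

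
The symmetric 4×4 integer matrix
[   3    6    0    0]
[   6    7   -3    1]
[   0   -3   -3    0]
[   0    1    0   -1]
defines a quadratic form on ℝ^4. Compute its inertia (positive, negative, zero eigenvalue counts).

step 0: pivot 3 → sign +
step 1: pivot -5 → sign −
step 2: pivot -6/5 → sign −
step 3: pivot -1/2 → sign −
signature = (1, 3, 0)

Answer: (1, 3, 0)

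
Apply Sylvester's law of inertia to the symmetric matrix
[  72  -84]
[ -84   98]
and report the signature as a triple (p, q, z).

step 0: pivot 72 → sign +
step 1: row/col 1 already zero → sign 0
signature = (1, 0, 1)

Answer: (1, 0, 1)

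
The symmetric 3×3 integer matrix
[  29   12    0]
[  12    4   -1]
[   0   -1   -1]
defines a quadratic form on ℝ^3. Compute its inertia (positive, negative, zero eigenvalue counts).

Answer: (2, 1, 0)

Derivation:
step 0: pivot 29 → sign +
step 1: pivot -28/29 → sign −
step 2: pivot 1/28 → sign +
signature = (2, 1, 0)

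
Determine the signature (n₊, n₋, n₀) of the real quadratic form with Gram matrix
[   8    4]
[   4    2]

step 0: pivot 8 → sign +
step 1: row/col 1 already zero → sign 0
signature = (1, 0, 1)

Answer: (1, 0, 1)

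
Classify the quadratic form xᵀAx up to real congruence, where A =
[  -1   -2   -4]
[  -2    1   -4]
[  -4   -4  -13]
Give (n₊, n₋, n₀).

Answer: (1, 2, 0)

Derivation:
step 0: pivot -1 → sign −
step 1: pivot 5 → sign +
step 2: pivot -1/5 → sign −
signature = (1, 2, 0)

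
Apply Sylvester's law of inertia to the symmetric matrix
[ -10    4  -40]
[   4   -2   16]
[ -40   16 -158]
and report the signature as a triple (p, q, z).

step 0: pivot -10 → sign −
step 1: pivot -2/5 → sign −
step 2: pivot 2 → sign +
signature = (1, 2, 0)

Answer: (1, 2, 0)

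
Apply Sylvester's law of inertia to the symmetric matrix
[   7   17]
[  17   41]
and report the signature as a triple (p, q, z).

Answer: (1, 1, 0)

Derivation:
step 0: pivot 7 → sign +
step 1: pivot -2/7 → sign −
signature = (1, 1, 0)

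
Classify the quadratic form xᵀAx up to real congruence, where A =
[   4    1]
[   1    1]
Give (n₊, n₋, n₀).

Answer: (2, 0, 0)

Derivation:
step 0: pivot 4 → sign +
step 1: pivot 3/4 → sign +
signature = (2, 0, 0)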